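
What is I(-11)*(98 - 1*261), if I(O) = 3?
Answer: -489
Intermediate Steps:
I(-11)*(98 - 1*261) = 3*(98 - 1*261) = 3*(98 - 261) = 3*(-163) = -489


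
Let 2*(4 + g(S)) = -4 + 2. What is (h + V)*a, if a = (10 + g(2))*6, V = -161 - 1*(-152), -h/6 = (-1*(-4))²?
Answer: -3150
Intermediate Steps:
h = -96 (h = -6*(-1*(-4))² = -6*4² = -6*16 = -96)
V = -9 (V = -161 + 152 = -9)
g(S) = -5 (g(S) = -4 + (-4 + 2)/2 = -4 + (½)*(-2) = -4 - 1 = -5)
a = 30 (a = (10 - 5)*6 = 5*6 = 30)
(h + V)*a = (-96 - 9)*30 = -105*30 = -3150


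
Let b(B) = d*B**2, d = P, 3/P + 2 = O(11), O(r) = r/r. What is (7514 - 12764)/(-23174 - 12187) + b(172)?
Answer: -1046118074/11787 ≈ -88752.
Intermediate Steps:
O(r) = 1
P = -3 (P = 3/(-2 + 1) = 3/(-1) = 3*(-1) = -3)
d = -3
b(B) = -3*B**2
(7514 - 12764)/(-23174 - 12187) + b(172) = (7514 - 12764)/(-23174 - 12187) - 3*172**2 = -5250/(-35361) - 3*29584 = -5250*(-1/35361) - 88752 = 1750/11787 - 88752 = -1046118074/11787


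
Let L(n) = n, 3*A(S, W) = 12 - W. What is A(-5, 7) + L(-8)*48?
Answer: -1147/3 ≈ -382.33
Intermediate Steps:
A(S, W) = 4 - W/3 (A(S, W) = (12 - W)/3 = 4 - W/3)
A(-5, 7) + L(-8)*48 = (4 - ⅓*7) - 8*48 = (4 - 7/3) - 384 = 5/3 - 384 = -1147/3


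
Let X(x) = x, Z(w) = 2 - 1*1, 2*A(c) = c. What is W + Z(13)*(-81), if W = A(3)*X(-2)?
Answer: -84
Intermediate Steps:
A(c) = c/2
Z(w) = 1 (Z(w) = 2 - 1 = 1)
W = -3 (W = ((½)*3)*(-2) = (3/2)*(-2) = -3)
W + Z(13)*(-81) = -3 + 1*(-81) = -3 - 81 = -84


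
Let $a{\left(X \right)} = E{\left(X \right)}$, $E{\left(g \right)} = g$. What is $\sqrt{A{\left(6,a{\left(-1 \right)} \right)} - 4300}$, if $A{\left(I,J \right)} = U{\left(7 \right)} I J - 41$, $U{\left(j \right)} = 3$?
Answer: $i \sqrt{4359} \approx 66.023 i$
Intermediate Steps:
$a{\left(X \right)} = X$
$A{\left(I,J \right)} = -41 + 3 I J$ ($A{\left(I,J \right)} = 3 I J - 41 = -41 + 3 I J$)
$\sqrt{A{\left(6,a{\left(-1 \right)} \right)} - 4300} = \sqrt{\left(-41 + 3 \cdot 6 \left(-1\right)\right) - 4300} = \sqrt{\left(-41 - 18\right) - 4300} = \sqrt{-59 - 4300} = \sqrt{-4359} = i \sqrt{4359}$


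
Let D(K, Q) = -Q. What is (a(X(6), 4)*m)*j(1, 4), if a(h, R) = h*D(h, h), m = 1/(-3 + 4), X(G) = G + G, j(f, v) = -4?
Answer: 576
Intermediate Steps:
X(G) = 2*G
m = 1 (m = 1/1 = 1)
a(h, R) = -h**2 (a(h, R) = h*(-h) = -h**2)
(a(X(6), 4)*m)*j(1, 4) = (-(2*6)**2*1)*(-4) = (-1*12**2*1)*(-4) = (-1*144*1)*(-4) = -144*1*(-4) = -144*(-4) = 576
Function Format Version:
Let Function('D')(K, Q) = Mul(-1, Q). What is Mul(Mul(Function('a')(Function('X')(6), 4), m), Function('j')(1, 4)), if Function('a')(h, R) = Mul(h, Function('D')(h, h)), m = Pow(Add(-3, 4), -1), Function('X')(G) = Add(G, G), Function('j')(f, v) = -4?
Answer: 576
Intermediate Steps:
Function('X')(G) = Mul(2, G)
m = 1 (m = Pow(1, -1) = 1)
Function('a')(h, R) = Mul(-1, Pow(h, 2)) (Function('a')(h, R) = Mul(h, Mul(-1, h)) = Mul(-1, Pow(h, 2)))
Mul(Mul(Function('a')(Function('X')(6), 4), m), Function('j')(1, 4)) = Mul(Mul(Mul(-1, Pow(Mul(2, 6), 2)), 1), -4) = Mul(Mul(Mul(-1, Pow(12, 2)), 1), -4) = Mul(Mul(Mul(-1, 144), 1), -4) = Mul(Mul(-144, 1), -4) = Mul(-144, -4) = 576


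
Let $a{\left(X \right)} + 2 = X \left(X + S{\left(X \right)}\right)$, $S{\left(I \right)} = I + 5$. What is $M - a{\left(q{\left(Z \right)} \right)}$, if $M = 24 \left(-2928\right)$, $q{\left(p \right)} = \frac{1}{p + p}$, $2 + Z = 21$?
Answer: $- \frac{25367518}{361} \approx -70270.0$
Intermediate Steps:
$Z = 19$ ($Z = -2 + 21 = 19$)
$q{\left(p \right)} = \frac{1}{2 p}$
$S{\left(I \right)} = 5 + I$
$a{\left(X \right)} = -2 + X \left(5 + 2 X\right)$ ($a{\left(X \right)} = -2 + X \left(X + \left(5 + X\right)\right) = -2 + X \left(5 + 2 X\right)$)
$M = -70272$
$M - a{\left(q{\left(Z \right)} \right)} = -70272 - \left(-2 + \left(\frac{1}{2 \cdot 19}\right)^{2} + \frac{1}{2 \cdot 19} \left(5 + \frac{1}{2 \cdot 19}\right)\right) = -70272 - \left(-2 + \left(\frac{1}{2} \cdot \frac{1}{19}\right)^{2} + \frac{1}{2} \cdot \frac{1}{19} \left(5 + \frac{1}{2} \cdot \frac{1}{19}\right)\right) = -70272 - \left(-2 + \left(\frac{1}{38}\right)^{2} + \frac{5 + \frac{1}{38}}{38}\right) = -70272 - \left(-2 + \frac{1}{1444} + \frac{1}{38} \cdot \frac{191}{38}\right) = -70272 - \left(-2 + \frac{1}{1444} + \frac{191}{1444}\right) = -70272 - - \frac{674}{361} = -70272 + \frac{674}{361} = - \frac{25367518}{361}$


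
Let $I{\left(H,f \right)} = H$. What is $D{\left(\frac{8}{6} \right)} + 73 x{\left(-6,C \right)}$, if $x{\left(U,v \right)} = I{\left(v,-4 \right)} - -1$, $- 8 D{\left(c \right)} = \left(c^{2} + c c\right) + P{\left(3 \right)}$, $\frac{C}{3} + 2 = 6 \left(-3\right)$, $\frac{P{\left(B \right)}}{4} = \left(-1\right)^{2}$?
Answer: $- \frac{77543}{18} \approx -4307.9$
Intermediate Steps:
$P{\left(B \right)} = 4$ ($P{\left(B \right)} = 4 \left(-1\right)^{2} = 4 \cdot 1 = 4$)
$C = -60$ ($C = -6 + 3 \cdot 6 \left(-3\right) = -6 + 3 \left(-18\right) = -6 - 54 = -60$)
$D{\left(c \right)} = - \frac{1}{2} - \frac{c^{2}}{4}$ ($D{\left(c \right)} = - \frac{\left(c^{2} + c c\right) + 4}{8} = - \frac{\left(c^{2} + c^{2}\right) + 4}{8} = - \frac{2 c^{2} + 4}{8} = - \frac{4 + 2 c^{2}}{8} = - \frac{1}{2} - \frac{c^{2}}{4}$)
$x{\left(U,v \right)} = 1 + v$ ($x{\left(U,v \right)} = v - -1 = v + 1 = 1 + v$)
$D{\left(\frac{8}{6} \right)} + 73 x{\left(-6,C \right)} = \left(- \frac{1}{2} - \frac{\left(\frac{8}{6}\right)^{2}}{4}\right) + 73 \left(1 - 60\right) = \left(- \frac{1}{2} - \frac{\left(8 \cdot \frac{1}{6}\right)^{2}}{4}\right) + 73 \left(-59\right) = \left(- \frac{1}{2} - \frac{\left(\frac{4}{3}\right)^{2}}{4}\right) - 4307 = \left(- \frac{1}{2} - \frac{4}{9}\right) - 4307 = - \frac{17}{18} - 4307 = - \frac{77543}{18}$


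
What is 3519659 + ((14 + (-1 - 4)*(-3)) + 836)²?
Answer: 4267884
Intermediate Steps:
3519659 + ((14 + (-1 - 4)*(-3)) + 836)² = 3519659 + ((14 - 5*(-3)) + 836)² = 3519659 + ((14 + 15) + 836)² = 3519659 + (29 + 836)² = 3519659 + 865² = 3519659 + 748225 = 4267884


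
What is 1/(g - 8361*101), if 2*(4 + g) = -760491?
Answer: -2/2449421 ≈ -8.1652e-7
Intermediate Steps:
g = -760499/2 (g = -4 + (1/2)*(-760491) = -4 - 760491/2 = -760499/2 ≈ -3.8025e+5)
1/(g - 8361*101) = 1/(-760499/2 - 8361*101) = 1/(-760499/2 - 844461) = 1/(-2449421/2) = -2/2449421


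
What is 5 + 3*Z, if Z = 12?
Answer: 41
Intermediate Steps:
5 + 3*Z = 5 + 3*12 = 5 + 36 = 41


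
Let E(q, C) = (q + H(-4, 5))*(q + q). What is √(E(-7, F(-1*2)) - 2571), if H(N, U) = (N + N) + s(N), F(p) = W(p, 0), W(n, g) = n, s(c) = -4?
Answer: I*√2305 ≈ 48.01*I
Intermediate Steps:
F(p) = p
H(N, U) = -4 + 2*N (H(N, U) = (N + N) - 4 = 2*N - 4 = -4 + 2*N)
E(q, C) = 2*q*(-12 + q) (E(q, C) = (q + (-4 + 2*(-4)))*(q + q) = (q + (-4 - 8))*(2*q) = (q - 12)*(2*q) = (-12 + q)*(2*q) = 2*q*(-12 + q))
√(E(-7, F(-1*2)) - 2571) = √(2*(-7)*(-12 - 7) - 2571) = √(2*(-7)*(-19) - 2571) = √(266 - 2571) = √(-2305) = I*√2305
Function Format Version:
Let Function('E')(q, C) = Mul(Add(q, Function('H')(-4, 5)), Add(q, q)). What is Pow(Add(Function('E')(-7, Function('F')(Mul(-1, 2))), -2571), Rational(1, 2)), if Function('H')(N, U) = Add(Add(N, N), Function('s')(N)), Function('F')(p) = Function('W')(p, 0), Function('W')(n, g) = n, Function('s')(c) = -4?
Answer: Mul(I, Pow(2305, Rational(1, 2))) ≈ Mul(48.010, I)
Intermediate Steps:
Function('F')(p) = p
Function('H')(N, U) = Add(-4, Mul(2, N)) (Function('H')(N, U) = Add(Add(N, N), -4) = Add(Mul(2, N), -4) = Add(-4, Mul(2, N)))
Function('E')(q, C) = Mul(2, q, Add(-12, q)) (Function('E')(q, C) = Mul(Add(q, Add(-4, Mul(2, -4))), Add(q, q)) = Mul(Add(q, Add(-4, -8)), Mul(2, q)) = Mul(Add(q, -12), Mul(2, q)) = Mul(Add(-12, q), Mul(2, q)) = Mul(2, q, Add(-12, q)))
Pow(Add(Function('E')(-7, Function('F')(Mul(-1, 2))), -2571), Rational(1, 2)) = Pow(Add(Mul(2, -7, Add(-12, -7)), -2571), Rational(1, 2)) = Pow(Add(Mul(2, -7, -19), -2571), Rational(1, 2)) = Pow(Add(266, -2571), Rational(1, 2)) = Pow(-2305, Rational(1, 2)) = Mul(I, Pow(2305, Rational(1, 2)))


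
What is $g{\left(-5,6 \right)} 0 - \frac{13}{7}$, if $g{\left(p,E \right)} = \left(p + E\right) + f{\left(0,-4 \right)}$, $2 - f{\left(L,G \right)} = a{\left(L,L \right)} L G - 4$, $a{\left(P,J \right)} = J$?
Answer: $- \frac{13}{7} \approx -1.8571$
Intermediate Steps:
$f{\left(L,G \right)} = 6 - G L^{2}$ ($f{\left(L,G \right)} = 2 - \left(L L G - 4\right) = 2 - \left(L^{2} G - 4\right) = 2 - \left(G L^{2} - 4\right) = 2 - \left(-4 + G L^{2}\right) = 6 - G L^{2}$)
$g{\left(p,E \right)} = 6 + E + p$ ($g{\left(p,E \right)} = \left(p + E\right) + \left(6 - - 4 \cdot 0^{2}\right) = \left(E + p\right) + \left(6 - \left(-4\right) 0\right) = \left(E + p\right) + \left(6 + 0\right) = \left(E + p\right) + 6 = 6 + E + p$)
$g{\left(-5,6 \right)} 0 - \frac{13}{7} = \left(6 + 6 - 5\right) 0 - \frac{13}{7} = 7 \cdot 0 - \frac{13}{7} = 0 - \frac{13}{7} = - \frac{13}{7}$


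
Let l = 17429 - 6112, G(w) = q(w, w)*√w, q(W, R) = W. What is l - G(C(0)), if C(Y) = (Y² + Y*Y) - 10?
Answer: 11317 + 10*I*√10 ≈ 11317.0 + 31.623*I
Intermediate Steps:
C(Y) = -10 + 2*Y² (C(Y) = (Y² + Y²) - 10 = 2*Y² - 10 = -10 + 2*Y²)
G(w) = w^(3/2) (G(w) = w*√w = w^(3/2))
l = 11317
l - G(C(0)) = 11317 - (-10 + 2*0²)^(3/2) = 11317 - (-10 + 2*0)^(3/2) = 11317 - (-10 + 0)^(3/2) = 11317 - (-10)^(3/2) = 11317 - (-10)*I*√10 = 11317 + 10*I*√10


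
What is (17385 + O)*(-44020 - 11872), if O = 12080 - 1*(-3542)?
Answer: -1844827244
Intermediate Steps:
O = 15622 (O = 12080 + 3542 = 15622)
(17385 + O)*(-44020 - 11872) = (17385 + 15622)*(-44020 - 11872) = 33007*(-55892) = -1844827244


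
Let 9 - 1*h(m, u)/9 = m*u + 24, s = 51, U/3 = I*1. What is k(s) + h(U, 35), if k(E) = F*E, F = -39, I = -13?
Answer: 10161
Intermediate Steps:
U = -39 (U = 3*(-13*1) = 3*(-13) = -39)
h(m, u) = -135 - 9*m*u (h(m, u) = 81 - 9*(m*u + 24) = 81 - 9*(24 + m*u) = 81 + (-216 - 9*m*u) = -135 - 9*m*u)
k(E) = -39*E
k(s) + h(U, 35) = -39*51 + (-135 - 9*(-39)*35) = -1989 + (-135 + 12285) = -1989 + 12150 = 10161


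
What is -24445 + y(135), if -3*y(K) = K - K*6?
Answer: -24220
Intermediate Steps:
y(K) = 5*K/3 (y(K) = -(K - K*6)/3 = -(K - 6*K)/3 = -(-5)*K/3 = 5*K/3)
-24445 + y(135) = -24445 + (5/3)*135 = -24445 + 225 = -24220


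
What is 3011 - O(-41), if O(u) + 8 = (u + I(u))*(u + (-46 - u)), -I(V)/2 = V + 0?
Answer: 4905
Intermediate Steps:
I(V) = -2*V (I(V) = -2*(V + 0) = -2*V)
O(u) = -8 + 46*u (O(u) = -8 + (u - 2*u)*(u + (-46 - u)) = -8 - u*(-46) = -8 + 46*u)
3011 - O(-41) = 3011 - (-8 + 46*(-41)) = 3011 - (-8 - 1886) = 3011 - 1*(-1894) = 3011 + 1894 = 4905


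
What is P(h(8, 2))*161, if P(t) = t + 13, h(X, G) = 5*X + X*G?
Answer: 11109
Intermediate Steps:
h(X, G) = 5*X + G*X
P(t) = 13 + t
P(h(8, 2))*161 = (13 + 8*(5 + 2))*161 = (13 + 8*7)*161 = (13 + 56)*161 = 69*161 = 11109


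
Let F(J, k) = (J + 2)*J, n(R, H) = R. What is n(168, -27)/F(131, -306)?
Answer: 24/2489 ≈ 0.0096424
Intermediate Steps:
F(J, k) = J*(2 + J) (F(J, k) = (2 + J)*J = J*(2 + J))
n(168, -27)/F(131, -306) = 168/((131*(2 + 131))) = 168/((131*133)) = 168/17423 = 168*(1/17423) = 24/2489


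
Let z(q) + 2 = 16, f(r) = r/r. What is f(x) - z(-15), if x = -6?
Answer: -13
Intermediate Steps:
f(r) = 1
z(q) = 14 (z(q) = -2 + 16 = 14)
f(x) - z(-15) = 1 - 1*14 = 1 - 14 = -13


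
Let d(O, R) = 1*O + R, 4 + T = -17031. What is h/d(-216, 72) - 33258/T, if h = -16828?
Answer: 72863533/613260 ≈ 118.81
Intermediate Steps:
T = -17035 (T = -4 - 17031 = -17035)
d(O, R) = O + R
h/d(-216, 72) - 33258/T = -16828/(-216 + 72) - 33258/(-17035) = -16828/(-144) - 33258*(-1/17035) = -16828*(-1/144) + 33258/17035 = 4207/36 + 33258/17035 = 72863533/613260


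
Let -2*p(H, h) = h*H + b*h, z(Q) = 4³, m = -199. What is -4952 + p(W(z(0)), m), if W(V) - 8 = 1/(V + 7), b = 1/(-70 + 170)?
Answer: -58981171/14200 ≈ -4153.6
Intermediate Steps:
z(Q) = 64
b = 1/100 ≈ 0.010000
W(V) = 8 + 1/(7 + V) (W(V) = 8 + 1/(V + 7) = 8 + 1/(7 + V))
p(H, h) = -h/200 - H*h/2 (p(H, h) = -(h*H + h/100)/2 = -(H*h + h/100)/2 = -(h/100 + H*h)/2 = -h/200 - H*h/2)
-4952 + p(W(z(0)), m) = -4952 - 1/200*(-199)*(1 + 100*((57 + 8*64)/(7 + 64))) = -4952 - 1/200*(-199)*(1 + 100*((57 + 512)/71)) = -4952 - 1/200*(-199)*(1 + 100*((1/71)*569)) = -4952 - 1/200*(-199)*(1 + 100*(569/71)) = -4952 - 1/200*(-199)*(1 + 56900/71) = -4952 - 1/200*(-199)*56971/71 = -4952 + 11337229/14200 = -58981171/14200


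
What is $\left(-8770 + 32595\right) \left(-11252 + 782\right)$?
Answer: $-249447750$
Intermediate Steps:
$\left(-8770 + 32595\right) \left(-11252 + 782\right) = 23825 \left(-10470\right) = -249447750$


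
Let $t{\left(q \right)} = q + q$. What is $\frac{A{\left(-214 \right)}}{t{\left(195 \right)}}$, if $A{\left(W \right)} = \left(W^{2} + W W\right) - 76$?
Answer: $\frac{45758}{195} \approx 234.66$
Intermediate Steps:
$t{\left(q \right)} = 2 q$
$A{\left(W \right)} = -76 + 2 W^{2}$ ($A{\left(W \right)} = \left(W^{2} + W^{2}\right) - 76 = 2 W^{2} - 76 = -76 + 2 W^{2}$)
$\frac{A{\left(-214 \right)}}{t{\left(195 \right)}} = \frac{-76 + 2 \left(-214\right)^{2}}{2 \cdot 195} = \frac{-76 + 2 \cdot 45796}{390} = \left(-76 + 91592\right) \frac{1}{390} = 91516 \cdot \frac{1}{390} = \frac{45758}{195}$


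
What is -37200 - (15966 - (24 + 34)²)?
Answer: -49802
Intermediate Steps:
-37200 - (15966 - (24 + 34)²) = -37200 - (15966 - 1*58²) = -37200 - (15966 - 1*3364) = -37200 - (15966 - 3364) = -37200 - 1*12602 = -37200 - 12602 = -49802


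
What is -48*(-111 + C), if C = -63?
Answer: 8352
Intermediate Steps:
-48*(-111 + C) = -48*(-111 - 63) = -48*(-174) = 8352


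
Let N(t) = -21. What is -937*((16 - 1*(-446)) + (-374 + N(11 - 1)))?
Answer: -62779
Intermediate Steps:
-937*((16 - 1*(-446)) + (-374 + N(11 - 1))) = -937*((16 - 1*(-446)) + (-374 - 21)) = -937*((16 + 446) - 395) = -937*(462 - 395) = -937*67 = -62779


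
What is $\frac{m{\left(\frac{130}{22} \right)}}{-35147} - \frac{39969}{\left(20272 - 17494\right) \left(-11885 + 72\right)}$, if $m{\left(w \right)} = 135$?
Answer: $- \frac{1008479649}{384467339186} \approx -0.0026231$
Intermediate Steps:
$\frac{m{\left(\frac{130}{22} \right)}}{-35147} - \frac{39969}{\left(20272 - 17494\right) \left(-11885 + 72\right)} = \frac{135}{-35147} - \frac{39969}{\left(20272 - 17494\right) \left(-11885 + 72\right)} = 135 \left(- \frac{1}{35147}\right) - \frac{39969}{2778 \left(-11813\right)} = - \frac{135}{35147} - \frac{39969}{-32816514} = - \frac{135}{35147} - - \frac{13323}{10938838} = - \frac{135}{35147} + \frac{13323}{10938838} = - \frac{1008479649}{384467339186}$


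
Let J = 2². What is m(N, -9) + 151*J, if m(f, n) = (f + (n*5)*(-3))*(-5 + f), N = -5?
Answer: -696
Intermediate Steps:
J = 4
m(f, n) = (-5 + f)*(f - 15*n) (m(f, n) = (f + (5*n)*(-3))*(-5 + f) = (f - 15*n)*(-5 + f) = (-5 + f)*(f - 15*n))
m(N, -9) + 151*J = ((-5)² - 5*(-5) + 75*(-9) - 15*(-5)*(-9)) + 151*4 = (25 + 25 - 675 - 675) + 604 = -1300 + 604 = -696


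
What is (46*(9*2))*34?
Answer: 28152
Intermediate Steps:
(46*(9*2))*34 = (46*18)*34 = 828*34 = 28152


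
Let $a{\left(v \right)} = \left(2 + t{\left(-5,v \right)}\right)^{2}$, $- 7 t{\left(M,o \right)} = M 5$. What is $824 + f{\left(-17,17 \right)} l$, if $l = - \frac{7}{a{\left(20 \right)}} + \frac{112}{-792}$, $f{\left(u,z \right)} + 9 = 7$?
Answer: $\frac{13798622}{16731} \approx 824.73$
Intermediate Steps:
$t{\left(M,o \right)} = - \frac{5 M}{7}$ ($t{\left(M,o \right)} = - \frac{M 5}{7} = - \frac{5 M}{7}$)
$f{\left(u,z \right)} = -2$ ($f{\left(u,z \right)} = -9 + 7 = -2$)
$a{\left(v \right)} = \frac{1521}{49}$ ($a{\left(v \right)} = \left(2 - - \frac{25}{7}\right)^{2} = \left(2 + \frac{25}{7}\right)^{2} = \left(\frac{39}{7}\right)^{2} = \frac{1521}{49}$)
$l = - \frac{6139}{16731}$ ($l = - \frac{7}{\frac{1521}{49}} + \frac{112}{-792} = \left(-7\right) \frac{49}{1521} + 112 \left(- \frac{1}{792}\right) = - \frac{343}{1521} - \frac{14}{99} = - \frac{6139}{16731} \approx -0.36692$)
$824 + f{\left(-17,17 \right)} l = 824 - - \frac{12278}{16731} = 824 + \frac{12278}{16731} = \frac{13798622}{16731}$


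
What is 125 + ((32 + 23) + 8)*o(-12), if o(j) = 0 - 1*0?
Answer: 125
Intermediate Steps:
o(j) = 0 (o(j) = 0 + 0 = 0)
125 + ((32 + 23) + 8)*o(-12) = 125 + ((32 + 23) + 8)*0 = 125 + (55 + 8)*0 = 125 + 63*0 = 125 + 0 = 125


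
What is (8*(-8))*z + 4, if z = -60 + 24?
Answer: 2308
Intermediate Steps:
z = -36
(8*(-8))*z + 4 = (8*(-8))*(-36) + 4 = -64*(-36) + 4 = 2304 + 4 = 2308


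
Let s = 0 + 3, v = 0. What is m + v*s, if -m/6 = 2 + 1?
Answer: -18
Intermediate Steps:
m = -18 (m = -6*(2 + 1) = -6*3 = -18)
s = 3
m + v*s = -18 + 0*3 = -18 + 0 = -18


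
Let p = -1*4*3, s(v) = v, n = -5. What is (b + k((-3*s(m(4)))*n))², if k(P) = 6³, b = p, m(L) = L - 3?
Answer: 41616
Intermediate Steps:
m(L) = -3 + L
p = -12 (p = -4*3 = -12)
b = -12
k(P) = 216
(b + k((-3*s(m(4)))*n))² = (-12 + 216)² = 204² = 41616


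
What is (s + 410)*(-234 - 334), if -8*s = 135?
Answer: -223295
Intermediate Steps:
s = -135/8 (s = -1/8*135 = -135/8 ≈ -16.875)
(s + 410)*(-234 - 334) = (-135/8 + 410)*(-234 - 334) = (3145/8)*(-568) = -223295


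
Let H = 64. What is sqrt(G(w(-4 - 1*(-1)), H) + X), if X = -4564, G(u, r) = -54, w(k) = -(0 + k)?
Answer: I*sqrt(4618) ≈ 67.956*I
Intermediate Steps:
w(k) = -k
sqrt(G(w(-4 - 1*(-1)), H) + X) = sqrt(-54 - 4564) = sqrt(-4618) = I*sqrt(4618)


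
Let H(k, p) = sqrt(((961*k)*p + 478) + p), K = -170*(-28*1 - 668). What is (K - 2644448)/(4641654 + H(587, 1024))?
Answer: -5862706067856/10772187104323 + 16419832*sqrt(3418030)/10772187104323 ≈ -0.54143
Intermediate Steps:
K = 118320 (K = -170*(-28 - 668) = -170*(-696) = 118320)
H(k, p) = sqrt(478 + p + 961*k*p) (H(k, p) = sqrt((961*k*p + 478) + p) = sqrt((478 + 961*k*p) + p) = sqrt(478 + p + 961*k*p))
(K - 2644448)/(4641654 + H(587, 1024)) = (118320 - 2644448)/(4641654 + sqrt(478 + 1024 + 961*587*1024)) = -2526128/(4641654 + sqrt(478 + 1024 + 577645568)) = -2526128/(4641654 + sqrt(577647070)) = -2526128/(4641654 + 13*sqrt(3418030))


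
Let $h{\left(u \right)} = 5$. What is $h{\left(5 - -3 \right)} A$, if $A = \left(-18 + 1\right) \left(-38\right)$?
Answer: $3230$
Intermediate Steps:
$A = 646$ ($A = \left(-17\right) \left(-38\right) = 646$)
$h{\left(5 - -3 \right)} A = 5 \cdot 646 = 3230$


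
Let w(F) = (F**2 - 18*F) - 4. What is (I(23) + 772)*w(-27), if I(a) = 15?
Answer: 953057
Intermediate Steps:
w(F) = -4 + F**2 - 18*F
(I(23) + 772)*w(-27) = (15 + 772)*(-4 + (-27)**2 - 18*(-27)) = 787*(-4 + 729 + 486) = 787*1211 = 953057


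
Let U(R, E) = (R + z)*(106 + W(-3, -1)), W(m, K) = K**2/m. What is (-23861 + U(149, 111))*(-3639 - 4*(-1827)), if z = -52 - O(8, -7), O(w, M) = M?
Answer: -47226145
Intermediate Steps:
z = -45 (z = -52 - 1*(-7) = -52 + 7 = -45)
U(R, E) = -4755 + 317*R/3 (U(R, E) = (R - 45)*(106 + (-1)**2/(-3)) = (-45 + R)*(106 + 1*(-1/3)) = (-45 + R)*(106 - 1/3) = (-45 + R)*(317/3) = -4755 + 317*R/3)
(-23861 + U(149, 111))*(-3639 - 4*(-1827)) = (-23861 + (-4755 + (317/3)*149))*(-3639 - 4*(-1827)) = (-23861 + (-4755 + 47233/3))*(-3639 + 7308) = (-23861 + 32968/3)*3669 = -38615/3*3669 = -47226145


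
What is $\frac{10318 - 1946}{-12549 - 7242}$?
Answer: $- \frac{8372}{19791} \approx -0.42302$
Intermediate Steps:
$\frac{10318 - 1946}{-12549 - 7242} = \frac{8372}{-19791} = 8372 \left(- \frac{1}{19791}\right) = - \frac{8372}{19791}$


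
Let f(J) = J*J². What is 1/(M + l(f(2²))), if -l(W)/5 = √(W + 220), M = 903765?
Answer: 180753/163358233625 + 2*√71/163358233625 ≈ 1.1066e-6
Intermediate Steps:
f(J) = J³
l(W) = -5*√(220 + W) (l(W) = -5*√(W + 220) = -5*√(220 + W))
1/(M + l(f(2²))) = 1/(903765 - 5*√(220 + (2²)³)) = 1/(903765 - 5*√(220 + 4³)) = 1/(903765 - 5*√(220 + 64)) = 1/(903765 - 10*√71)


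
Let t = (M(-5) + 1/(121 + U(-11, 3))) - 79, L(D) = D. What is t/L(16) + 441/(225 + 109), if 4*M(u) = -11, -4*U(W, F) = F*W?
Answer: -20934277/5525696 ≈ -3.7885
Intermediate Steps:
U(W, F) = -F*W/4
M(u) = -11/4 (M(u) = (¼)*(-11) = -11/4)
t = -169043/2068 (t = (-11/4 + 1/(121 - ¼*3*(-11))) - 79 = (-11/4 + 1/(121 + 33/4)) - 79 = (-11/4 + 1/(517/4)) - 79 = (-11/4 + 4/517) - 79 = -5671/2068 - 79 = -169043/2068 ≈ -81.742)
t/L(16) + 441/(225 + 109) = -169043/2068/16 + 441/(225 + 109) = -169043/2068*1/16 + 441/334 = -169043/33088 + 441*(1/334) = -169043/33088 + 441/334 = -20934277/5525696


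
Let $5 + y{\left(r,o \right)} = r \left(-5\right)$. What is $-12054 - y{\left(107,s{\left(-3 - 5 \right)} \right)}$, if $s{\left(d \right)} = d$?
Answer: $-11514$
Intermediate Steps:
$y{\left(r,o \right)} = -5 - 5 r$ ($y{\left(r,o \right)} = -5 + r \left(-5\right) = -5 - 5 r$)
$-12054 - y{\left(107,s{\left(-3 - 5 \right)} \right)} = -12054 - \left(-5 - 535\right) = -12054 - -540 = -12054 + 540 = -11514$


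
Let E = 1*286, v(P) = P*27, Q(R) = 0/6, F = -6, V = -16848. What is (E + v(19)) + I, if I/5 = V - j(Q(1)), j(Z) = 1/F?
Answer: -500641/6 ≈ -83440.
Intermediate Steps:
Q(R) = 0 (Q(R) = 0*(⅙) = 0)
j(Z) = -⅙ (j(Z) = 1/(-6) = -⅙)
v(P) = 27*P
I = -505435/6 (I = 5*(-16848 - 1*(-⅙)) = 5*(-16848 + ⅙) = 5*(-101087/6) = -505435/6 ≈ -84239.)
E = 286
(E + v(19)) + I = (286 + 27*19) - 505435/6 = (286 + 513) - 505435/6 = 799 - 505435/6 = -500641/6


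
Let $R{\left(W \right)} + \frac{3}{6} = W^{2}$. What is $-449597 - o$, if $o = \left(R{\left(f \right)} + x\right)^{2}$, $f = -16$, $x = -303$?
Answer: $- \frac{1807413}{4} \approx -4.5185 \cdot 10^{5}$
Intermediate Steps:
$R{\left(W \right)} = - \frac{1}{2} + W^{2}$
$o = \frac{9025}{4}$ ($o = \left(\left(- \frac{1}{2} + \left(-16\right)^{2}\right) - 303\right)^{2} = \left(\left(- \frac{1}{2} + 256\right) - 303\right)^{2} = \left(\frac{511}{2} - 303\right)^{2} = \left(- \frac{95}{2}\right)^{2} = \frac{9025}{4} \approx 2256.3$)
$-449597 - o = -449597 - \frac{9025}{4} = - \frac{1807413}{4}$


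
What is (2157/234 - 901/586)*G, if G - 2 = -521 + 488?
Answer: -2720684/11427 ≈ -238.09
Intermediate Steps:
G = -31 (G = 2 + (-521 + 488) = 2 - 33 = -31)
(2157/234 - 901/586)*G = (2157/234 - 901/586)*(-31) = (2157*(1/234) - 901*1/586)*(-31) = (719/78 - 901/586)*(-31) = (87764/11427)*(-31) = -2720684/11427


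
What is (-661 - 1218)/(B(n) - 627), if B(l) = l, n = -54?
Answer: 1879/681 ≈ 2.7592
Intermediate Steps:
(-661 - 1218)/(B(n) - 627) = (-661 - 1218)/(-54 - 627) = -1879/(-681) = -1879*(-1/681) = 1879/681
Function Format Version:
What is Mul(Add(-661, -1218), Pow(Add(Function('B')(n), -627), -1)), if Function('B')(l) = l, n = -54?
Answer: Rational(1879, 681) ≈ 2.7592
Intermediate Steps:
Mul(Add(-661, -1218), Pow(Add(Function('B')(n), -627), -1)) = Mul(Add(-661, -1218), Pow(Add(-54, -627), -1)) = Mul(-1879, Pow(-681, -1)) = Mul(-1879, Rational(-1, 681)) = Rational(1879, 681)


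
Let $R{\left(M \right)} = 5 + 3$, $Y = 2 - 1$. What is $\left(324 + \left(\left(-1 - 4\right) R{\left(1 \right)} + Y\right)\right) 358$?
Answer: $102030$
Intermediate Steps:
$Y = 1$
$R{\left(M \right)} = 8$
$\left(324 + \left(\left(-1 - 4\right) R{\left(1 \right)} + Y\right)\right) 358 = \left(324 + \left(\left(-1 - 4\right) 8 + 1\right)\right) 358 = \left(324 + \left(\left(-5\right) 8 + 1\right)\right) 358 = \left(324 + \left(-40 + 1\right)\right) 358 = \left(324 - 39\right) 358 = 285 \cdot 358 = 102030$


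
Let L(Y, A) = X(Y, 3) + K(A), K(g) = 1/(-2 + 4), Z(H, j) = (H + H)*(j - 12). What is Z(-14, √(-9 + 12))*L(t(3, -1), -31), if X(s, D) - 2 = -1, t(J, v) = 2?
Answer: 504 - 42*√3 ≈ 431.25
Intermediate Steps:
Z(H, j) = 2*H*(-12 + j) (Z(H, j) = (2*H)*(-12 + j) = 2*H*(-12 + j))
X(s, D) = 1 (X(s, D) = 2 - 1 = 1)
K(g) = ½ (K(g) = 1/2 = ½)
L(Y, A) = 3/2 (L(Y, A) = 1 + ½ = 3/2)
Z(-14, √(-9 + 12))*L(t(3, -1), -31) = (2*(-14)*(-12 + √(-9 + 12)))*(3/2) = (2*(-14)*(-12 + √3))*(3/2) = (336 - 28*√3)*(3/2) = 504 - 42*√3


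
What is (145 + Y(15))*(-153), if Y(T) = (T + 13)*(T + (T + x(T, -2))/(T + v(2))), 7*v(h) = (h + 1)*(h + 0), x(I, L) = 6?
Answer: -3408381/37 ≈ -92118.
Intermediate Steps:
v(h) = h*(1 + h)/7 (v(h) = ((h + 1)*(h + 0))/7 = ((1 + h)*h)/7 = (h*(1 + h))/7 = h*(1 + h)/7)
Y(T) = (13 + T)*(T + (6 + T)/(6/7 + T)) (Y(T) = (T + 13)*(T + (T + 6)/(T + (⅐)*2*(1 + 2))) = (13 + T)*(T + (6 + T)/(T + (⅐)*2*3)) = (13 + T)*(T + (6 + T)/(T + 6/7)) = (13 + T)*(T + (6 + T)/(6/7 + T)))
(145 + Y(15))*(-153) = (145 + (546 + 7*15³ + 104*15² + 211*15)/(6 + 7*15))*(-153) = (145 + (546 + 7*3375 + 104*225 + 3165)/(6 + 105))*(-153) = (145 + (546 + 23625 + 23400 + 3165)/111)*(-153) = (145 + (1/111)*50736)*(-153) = (145 + 16912/37)*(-153) = (22277/37)*(-153) = -3408381/37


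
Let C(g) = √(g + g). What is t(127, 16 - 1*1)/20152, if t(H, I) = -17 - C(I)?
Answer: -17/20152 - √30/20152 ≈ -0.0011154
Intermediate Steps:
C(g) = √2*√g (C(g) = √(2*g) = √2*√g)
t(H, I) = -17 - √2*√I
t(127, 16 - 1*1)/20152 = (-17 - √2*√(16 - 1*1))/20152 = (-17 - √2*√(16 - 1))*(1/20152) = (-17 - √2*√15)*(1/20152) = (-17 - √30)*(1/20152) = -17/20152 - √30/20152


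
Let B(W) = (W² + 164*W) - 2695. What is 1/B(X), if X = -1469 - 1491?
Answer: 1/8273465 ≈ 1.2087e-7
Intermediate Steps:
X = -2960
B(W) = -2695 + W² + 164*W
1/B(X) = 1/(-2695 + (-2960)² + 164*(-2960)) = 1/(-2695 + 8761600 - 485440) = 1/8273465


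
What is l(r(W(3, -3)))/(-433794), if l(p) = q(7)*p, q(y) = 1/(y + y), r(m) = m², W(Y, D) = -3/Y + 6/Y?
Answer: -1/6073116 ≈ -1.6466e-7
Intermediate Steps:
W(Y, D) = 3/Y
q(y) = 1/(2*y)
l(p) = p/14 (l(p) = ((½)/7)*p = ((½)*(⅐))*p = p/14)
l(r(W(3, -3)))/(-433794) = ((3/3)²/14)/(-433794) = ((3*(⅓))²/14)*(-1/433794) = ((1/14)*1²)*(-1/433794) = ((1/14)*1)*(-1/433794) = (1/14)*(-1/433794) = -1/6073116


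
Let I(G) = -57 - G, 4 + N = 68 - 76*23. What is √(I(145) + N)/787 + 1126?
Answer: 1126 + I*√1886/787 ≈ 1126.0 + 0.055182*I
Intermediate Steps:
N = -1684 (N = -4 + (68 - 76*23) = -4 + (68 - 1748) = -4 - 1680 = -1684)
√(I(145) + N)/787 + 1126 = √((-57 - 1*145) - 1684)/787 + 1126 = √((-57 - 145) - 1684)*(1/787) + 1126 = √(-202 - 1684)*(1/787) + 1126 = √(-1886)*(1/787) + 1126 = (I*√1886)*(1/787) + 1126 = I*√1886/787 + 1126 = 1126 + I*√1886/787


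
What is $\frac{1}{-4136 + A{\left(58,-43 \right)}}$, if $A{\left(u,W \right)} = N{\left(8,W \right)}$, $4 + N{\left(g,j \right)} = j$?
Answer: $- \frac{1}{4183} \approx -0.00023906$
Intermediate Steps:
$N{\left(g,j \right)} = -4 + j$
$A{\left(u,W \right)} = -4 + W$
$\frac{1}{-4136 + A{\left(58,-43 \right)}} = \frac{1}{-4136 - 47} = \frac{1}{-4183} = - \frac{1}{4183}$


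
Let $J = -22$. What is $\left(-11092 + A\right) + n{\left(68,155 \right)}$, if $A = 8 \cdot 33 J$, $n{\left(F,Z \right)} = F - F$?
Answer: $-16900$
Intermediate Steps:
$n{\left(F,Z \right)} = 0$
$A = -5808$ ($A = 8 \cdot 33 \left(-22\right) = 264 \left(-22\right) = -5808$)
$\left(-11092 + A\right) + n{\left(68,155 \right)} = \left(-11092 - 5808\right) + 0 = -16900 + 0 = -16900$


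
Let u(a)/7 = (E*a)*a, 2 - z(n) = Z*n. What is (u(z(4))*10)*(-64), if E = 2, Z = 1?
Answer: -35840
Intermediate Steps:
z(n) = 2 - n
u(a) = 14*a² (u(a) = 7*((2*a)*a) = 7*(2*a²) = 14*a²)
(u(z(4))*10)*(-64) = ((14*(2 - 1*4)²)*10)*(-64) = ((14*(2 - 4)²)*10)*(-64) = ((14*(-2)²)*10)*(-64) = ((14*4)*10)*(-64) = (56*10)*(-64) = 560*(-64) = -35840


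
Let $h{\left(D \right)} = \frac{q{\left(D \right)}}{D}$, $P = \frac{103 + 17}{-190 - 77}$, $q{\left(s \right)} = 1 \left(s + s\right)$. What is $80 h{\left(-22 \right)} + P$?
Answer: $\frac{14200}{89} \approx 159.55$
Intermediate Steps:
$q{\left(s \right)} = 2 s$ ($q{\left(s \right)} = 1 \cdot 2 s = 2 s$)
$P = - \frac{40}{89}$ ($P = \frac{120}{-267} = 120 \left(- \frac{1}{267}\right) = - \frac{40}{89} \approx -0.44944$)
$h{\left(D \right)} = 2$ ($h{\left(D \right)} = \frac{2 D}{D} = 2$)
$80 h{\left(-22 \right)} + P = 80 \cdot 2 - \frac{40}{89} = 160 - \frac{40}{89} = \frac{14200}{89}$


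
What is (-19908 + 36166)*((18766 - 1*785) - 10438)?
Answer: 122634094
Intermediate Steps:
(-19908 + 36166)*((18766 - 1*785) - 10438) = 16258*((18766 - 785) - 10438) = 16258*(17981 - 10438) = 16258*7543 = 122634094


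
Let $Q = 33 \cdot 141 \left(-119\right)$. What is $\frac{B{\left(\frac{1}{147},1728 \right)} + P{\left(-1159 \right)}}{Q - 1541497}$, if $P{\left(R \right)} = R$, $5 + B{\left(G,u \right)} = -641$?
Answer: $\frac{1805}{2095204} \approx 0.00086149$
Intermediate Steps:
$B{\left(G,u \right)} = -646$ ($B{\left(G,u \right)} = -5 - 641 = -646$)
$Q = -553707$ ($Q = 4653 \left(-119\right) = -553707$)
$\frac{B{\left(\frac{1}{147},1728 \right)} + P{\left(-1159 \right)}}{Q - 1541497} = \frac{-646 - 1159}{-553707 - 1541497} = - \frac{1805}{-2095204} = \left(-1805\right) \left(- \frac{1}{2095204}\right) = \frac{1805}{2095204}$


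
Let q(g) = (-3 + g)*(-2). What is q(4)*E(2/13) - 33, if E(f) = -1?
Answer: -31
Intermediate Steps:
q(g) = 6 - 2*g
q(4)*E(2/13) - 33 = (6 - 2*4)*(-1) - 33 = (6 - 8)*(-1) - 33 = -2*(-1) - 33 = 2 - 33 = -31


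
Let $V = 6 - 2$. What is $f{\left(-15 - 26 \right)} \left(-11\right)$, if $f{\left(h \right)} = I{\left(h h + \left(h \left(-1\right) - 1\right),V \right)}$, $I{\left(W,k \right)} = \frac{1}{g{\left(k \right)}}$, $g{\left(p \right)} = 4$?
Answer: $- \frac{11}{4} \approx -2.75$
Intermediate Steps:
$V = 4$ ($V = 6 - 2 = 4$)
$I{\left(W,k \right)} = \frac{1}{4}$
$f{\left(h \right)} = \frac{1}{4}$
$f{\left(-15 - 26 \right)} \left(-11\right) = \frac{1}{4} \left(-11\right) = - \frac{11}{4}$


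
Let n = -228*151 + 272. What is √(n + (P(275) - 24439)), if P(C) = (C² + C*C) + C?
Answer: √92930 ≈ 304.84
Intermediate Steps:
P(C) = C + 2*C² (P(C) = (C² + C²) + C = 2*C² + C = C + 2*C²)
n = -34156 (n = -34428 + 272 = -34156)
√(n + (P(275) - 24439)) = √(-34156 + (275*(1 + 2*275) - 24439)) = √(-34156 + (275*(1 + 550) - 24439)) = √(-34156 + (275*551 - 24439)) = √(-34156 + (151525 - 24439)) = √(-34156 + 127086) = √92930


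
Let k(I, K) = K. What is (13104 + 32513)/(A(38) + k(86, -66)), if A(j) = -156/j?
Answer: -866723/1332 ≈ -650.69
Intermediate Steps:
(13104 + 32513)/(A(38) + k(86, -66)) = (13104 + 32513)/(-156/38 - 66) = 45617/(-156*1/38 - 66) = 45617/(-78/19 - 66) = 45617/(-1332/19) = 45617*(-19/1332) = -866723/1332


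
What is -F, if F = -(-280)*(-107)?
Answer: 29960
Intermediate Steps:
F = -29960 (F = -20*1498 = -29960)
-F = -1*(-29960) = 29960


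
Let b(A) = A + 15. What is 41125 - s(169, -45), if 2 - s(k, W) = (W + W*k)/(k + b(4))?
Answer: 3861737/94 ≈ 41082.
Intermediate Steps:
b(A) = 15 + A
s(k, W) = 2 - (W + W*k)/(19 + k) (s(k, W) = 2 - (W + W*k)/(k + (15 + 4)) = 2 - (W + W*k)/(k + 19) = 2 - (W + W*k)/(19 + k))
41125 - s(169, -45) = 41125 - (38 - 1*(-45) + 2*169 - 1*(-45)*169)/(19 + 169) = 41125 - (38 + 45 + 338 + 7605)/188 = 41125 - 8026/188 = 41125 - 1*4013/94 = 41125 - 4013/94 = 3861737/94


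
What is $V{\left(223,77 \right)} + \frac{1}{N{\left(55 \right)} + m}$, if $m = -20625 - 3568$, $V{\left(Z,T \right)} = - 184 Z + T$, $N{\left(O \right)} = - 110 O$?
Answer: $- \frac{1238602066}{30243} \approx -40955.0$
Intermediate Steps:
$V{\left(Z,T \right)} = T - 184 Z$
$m = -24193$
$V{\left(223,77 \right)} + \frac{1}{N{\left(55 \right)} + m} = \left(77 - 41032\right) + \frac{1}{\left(-110\right) 55 - 24193} = \left(77 - 41032\right) + \frac{1}{-6050 - 24193} = -40955 + \frac{1}{-30243} = -40955 - \frac{1}{30243} = - \frac{1238602066}{30243}$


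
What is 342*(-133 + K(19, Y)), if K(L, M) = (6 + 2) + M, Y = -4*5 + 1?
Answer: -49248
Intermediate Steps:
Y = -19 (Y = -20 + 1 = -19)
K(L, M) = 8 + M
342*(-133 + K(19, Y)) = 342*(-133 + (8 - 19)) = 342*(-133 - 11) = 342*(-144) = -49248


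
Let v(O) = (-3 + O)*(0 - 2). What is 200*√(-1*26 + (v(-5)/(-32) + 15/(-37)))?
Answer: 100*I*√147334/37 ≈ 1037.4*I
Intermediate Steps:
v(O) = 6 - 2*O (v(O) = (-3 + O)*(-2) = 6 - 2*O)
200*√(-1*26 + (v(-5)/(-32) + 15/(-37))) = 200*√(-1*26 + ((6 - 2*(-5))/(-32) + 15/(-37))) = 200*√(-26 + ((6 + 10)*(-1/32) + 15*(-1/37))) = 200*√(-26 + (16*(-1/32) - 15/37)) = 200*√(-26 + (-½ - 15/37)) = 200*√(-26 - 67/74) = 200*√(-1991/74) = 200*(I*√147334/74) = 100*I*√147334/37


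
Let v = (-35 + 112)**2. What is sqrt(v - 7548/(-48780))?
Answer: sqrt(97974686910)/4065 ≈ 77.001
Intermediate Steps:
v = 5929 (v = 77**2 = 5929)
sqrt(v - 7548/(-48780)) = sqrt(5929 - 7548/(-48780)) = sqrt(5929 - 7548*(-1/48780)) = sqrt(5929 + 629/4065) = sqrt(24102014/4065) = sqrt(97974686910)/4065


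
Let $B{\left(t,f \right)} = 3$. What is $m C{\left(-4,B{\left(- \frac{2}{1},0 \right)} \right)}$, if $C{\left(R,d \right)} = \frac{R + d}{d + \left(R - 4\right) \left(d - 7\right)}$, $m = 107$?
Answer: $- \frac{107}{35} \approx -3.0571$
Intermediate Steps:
$C{\left(R,d \right)} = \frac{R + d}{d + \left(-7 + d\right) \left(-4 + R\right)}$ ($C{\left(R,d \right)} = \frac{R + d}{d + \left(-4 + R\right) \left(-7 + d\right)} = \frac{R + d}{d + \left(-7 + d\right) \left(-4 + R\right)}$)
$m C{\left(-4,B{\left(- \frac{2}{1},0 \right)} \right)} = 107 \frac{-4 + 3}{28 - -28 - 9 - 12} = 107 \frac{1}{28 + 28 - 9 - 12} \left(-1\right) = 107 \cdot \frac{1}{35} \left(-1\right) = 107 \left(- \frac{1}{35}\right) = - \frac{107}{35}$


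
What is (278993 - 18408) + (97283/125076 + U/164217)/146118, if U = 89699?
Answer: 13720513774632422935/52652738162808 ≈ 2.6059e+5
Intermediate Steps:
(278993 - 18408) + (97283/125076 + U/164217)/146118 = (278993 - 18408) + (97283/125076 + 89699/164217)/146118 = 260585 + (97283*(1/125076) + 89699*(1/164217))*(1/146118) = 260585 + (97283/125076 + 4721/8643)*(1/146118) = 260585 + (477100255/360343956)*(1/146118) = 260585 + 477100255/52652738162808 = 13720513774632422935/52652738162808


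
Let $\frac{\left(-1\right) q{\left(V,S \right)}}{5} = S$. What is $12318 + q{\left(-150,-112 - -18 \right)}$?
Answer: $12788$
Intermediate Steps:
$q{\left(V,S \right)} = - 5 S$
$12318 + q{\left(-150,-112 - -18 \right)} = 12318 - 5 \left(-112 - -18\right) = 12318 - 5 \left(-112 + 18\right) = 12318 - -470 = 12318 + 470 = 12788$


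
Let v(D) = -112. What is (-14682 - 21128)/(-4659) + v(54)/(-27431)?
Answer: 982825918/127801029 ≈ 7.6903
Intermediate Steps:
(-14682 - 21128)/(-4659) + v(54)/(-27431) = (-14682 - 21128)/(-4659) - 112/(-27431) = -35810*(-1/4659) - 112*(-1/27431) = 35810/4659 + 112/27431 = 982825918/127801029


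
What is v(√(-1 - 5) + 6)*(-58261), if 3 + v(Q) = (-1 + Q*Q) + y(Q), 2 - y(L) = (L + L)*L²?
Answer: 10953068 + 11186112*I*√6 ≈ 1.0953e+7 + 2.74e+7*I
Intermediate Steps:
y(L) = 2 - 2*L³ (y(L) = 2 - (L + L)*L² = 2 - 2*L*L² = 2 - 2*L³)
v(Q) = -2 + Q² - 2*Q³ (v(Q) = -3 + ((-1 + Q*Q) + (2 - 2*Q³)) = -3 + ((-1 + Q²) + (2 - 2*Q³)) = -3 + (1 + Q² - 2*Q³) = -2 + Q² - 2*Q³)
v(√(-1 - 5) + 6)*(-58261) = (-2 + (√(-1 - 5) + 6)² - 2*(√(-1 - 5) + 6)³)*(-58261) = (-2 + (√(-6) + 6)² - 2*(√(-6) + 6)³)*(-58261) = (-2 + (I*√6 + 6)² - 2*(I*√6 + 6)³)*(-58261) = (-2 + (6 + I*√6)² - 2*(6 + I*√6)³)*(-58261) = 116522 - 58261*(6 + I*√6)² + 116522*(6 + I*√6)³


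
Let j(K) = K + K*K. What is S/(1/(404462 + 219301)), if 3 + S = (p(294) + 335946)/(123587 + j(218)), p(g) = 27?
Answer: -111038546682/171329 ≈ -6.4810e+5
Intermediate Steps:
j(K) = K + K²
S = -178014/171329 (S = -3 + (27 + 335946)/(123587 + 218*(1 + 218)) = -3 + 335973/(123587 + 218*219) = -3 + 335973/(123587 + 47742) = -3 + 335973/171329 = -178014/171329 ≈ -1.0390)
S/(1/(404462 + 219301)) = -178014/(171329*(1/(404462 + 219301))) = -178014/(171329*(1/623763)) = -178014/(171329*1/623763) = -178014/171329*623763 = -111038546682/171329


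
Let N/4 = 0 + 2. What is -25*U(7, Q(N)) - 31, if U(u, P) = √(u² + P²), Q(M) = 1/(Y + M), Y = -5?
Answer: -31 - 25*√442/3 ≈ -206.20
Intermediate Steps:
N = 8 (N = 4*(0 + 2) = 4*2 = 8)
Q(M) = 1/(-5 + M)
U(u, P) = √(P² + u²)
-25*U(7, Q(N)) - 31 = -25*√((1/(-5 + 8))² + 7²) - 31 = -25*√((1/3)² + 49) - 31 = -25*√((⅓)² + 49) - 31 = -25*√(⅑ + 49) - 31 = -25*√442/3 - 31 = -31 - 25*√442/3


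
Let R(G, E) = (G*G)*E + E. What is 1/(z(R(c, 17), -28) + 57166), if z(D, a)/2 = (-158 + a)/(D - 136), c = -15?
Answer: 1853/105928412 ≈ 1.7493e-5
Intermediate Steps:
R(G, E) = E + E*G**2 (R(G, E) = G**2*E + E = E*G**2 + E = E + E*G**2)
z(D, a) = 2*(-158 + a)/(-136 + D) (z(D, a) = 2*((-158 + a)/(D - 136)) = 2*((-158 + a)/(-136 + D)) = 2*(-158 + a)/(-136 + D))
1/(z(R(c, 17), -28) + 57166) = 1/(2*(-158 - 28)/(-136 + 17*(1 + (-15)**2)) + 57166) = 1/(2*(-186)/(-136 + 17*(1 + 225)) + 57166) = 1/(2*(-186)/(-136 + 17*226) + 57166) = 1/(2*(-186)/(-136 + 3842) + 57166) = 1/(2*(-186)/3706 + 57166) = 1/(2*(1/3706)*(-186) + 57166) = 1/(-186/1853 + 57166) = 1/(105928412/1853) = 1853/105928412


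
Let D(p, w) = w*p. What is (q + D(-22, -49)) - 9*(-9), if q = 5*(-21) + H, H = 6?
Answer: 1060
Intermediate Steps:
D(p, w) = p*w
q = -99 (q = 5*(-21) + 6 = -105 + 6 = -99)
(q + D(-22, -49)) - 9*(-9) = (-99 - 22*(-49)) - 9*(-9) = (-99 + 1078) + 81 = 979 + 81 = 1060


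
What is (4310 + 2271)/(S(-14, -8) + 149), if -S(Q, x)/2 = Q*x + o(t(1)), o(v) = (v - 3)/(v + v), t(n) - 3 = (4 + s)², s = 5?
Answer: -184268/2127 ≈ -86.633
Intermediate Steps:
t(n) = 84 (t(n) = 3 + (4 + 5)² = 3 + 9² = 3 + 81 = 84)
o(v) = (-3 + v)/(2*v) (o(v) = (-3 + v)/((2*v)) = (-3 + v)*(1/(2*v)) = (-3 + v)/(2*v))
S(Q, x) = -27/28 - 2*Q*x (S(Q, x) = -2*(Q*x + (½)*(-3 + 84)/84) = -2*(Q*x + (½)*(1/84)*81) = -2*(Q*x + 27/56) = -2*(27/56 + Q*x) = -27/28 - 2*Q*x)
(4310 + 2271)/(S(-14, -8) + 149) = (4310 + 2271)/((-27/28 - 2*(-14)*(-8)) + 149) = 6581/((-27/28 - 224) + 149) = 6581/(-6299/28 + 149) = 6581/(-2127/28) = 6581*(-28/2127) = -184268/2127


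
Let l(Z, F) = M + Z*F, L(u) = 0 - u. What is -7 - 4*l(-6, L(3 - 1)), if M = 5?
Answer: -75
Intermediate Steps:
L(u) = -u
l(Z, F) = 5 + F*Z (l(Z, F) = 5 + Z*F = 5 + F*Z)
-7 - 4*l(-6, L(3 - 1)) = -7 - 4*(5 - (3 - 1)*(-6)) = -7 - 4*(5 - 1*2*(-6)) = -7 - 4*(5 - 2*(-6)) = -7 - 4*(5 + 12) = -7 - 4*17 = -7 - 68 = -75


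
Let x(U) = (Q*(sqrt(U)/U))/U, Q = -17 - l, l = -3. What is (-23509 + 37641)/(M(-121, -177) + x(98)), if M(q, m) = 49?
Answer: 3325231336/11529601 + 692468*sqrt(2)/11529601 ≈ 288.49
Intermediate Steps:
Q = -14 (Q = -17 - 1*(-3) = -17 + 3 = -14)
x(U) = -14/U**(3/2) (x(U) = (-14*sqrt(U)/U)/U = (-14/sqrt(U))/U = -14/U**(3/2))
(-23509 + 37641)/(M(-121, -177) + x(98)) = (-23509 + 37641)/(49 - sqrt(2)/98) = 14132/(49 - sqrt(2)/98)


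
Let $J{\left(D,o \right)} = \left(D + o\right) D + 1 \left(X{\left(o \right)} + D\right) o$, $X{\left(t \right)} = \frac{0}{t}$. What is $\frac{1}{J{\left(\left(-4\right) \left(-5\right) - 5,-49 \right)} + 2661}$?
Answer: $\frac{1}{1416} \approx 0.00070621$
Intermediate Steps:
$X{\left(t \right)} = 0$
$J{\left(D,o \right)} = D o + D \left(D + o\right)$ ($J{\left(D,o \right)} = \left(D + o\right) D + 1 \left(0 + D\right) o = D \left(D + o\right) + 1 D o = D \left(D + o\right) + D o = D o + D \left(D + o\right)$)
$\frac{1}{J{\left(\left(-4\right) \left(-5\right) - 5,-49 \right)} + 2661} = \frac{1}{\left(\left(-4\right) \left(-5\right) - 5\right) \left(\left(\left(-4\right) \left(-5\right) - 5\right) + 2 \left(-49\right)\right) + 2661} = \frac{1}{\left(20 - 5\right) \left(\left(20 - 5\right) - 98\right) + 2661} = \frac{1}{15 \left(15 - 98\right) + 2661} = \frac{1}{15 \left(-83\right) + 2661} = \frac{1}{-1245 + 2661} = \frac{1}{1416}$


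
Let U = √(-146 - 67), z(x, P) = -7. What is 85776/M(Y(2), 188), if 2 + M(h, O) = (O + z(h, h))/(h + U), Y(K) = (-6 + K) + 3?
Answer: -17412528/11447 + 5175152*I*√213/11447 ≈ -1521.1 + 6598.1*I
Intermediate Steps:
Y(K) = -3 + K
U = I*√213 (U = √(-213) = I*√213 ≈ 14.595*I)
M(h, O) = -2 + (-7 + O)/(h + I*√213) (M(h, O) = -2 + (O - 7)/(h + I*√213) = -2 + (-7 + O)/(h + I*√213))
85776/M(Y(2), 188) = 85776/(((-7 + 188 - 2*(-3 + 2) - 2*I*√213)/((-3 + 2) + I*√213))) = 85776/(((-7 + 188 - 2*(-1) - 2*I*√213)/(-1 + I*√213))) = 85776/(((-7 + 188 + 2 - 2*I*√213)/(-1 + I*√213))) = 85776/(((183 - 2*I*√213)/(-1 + I*√213))) = 85776*((-1 + I*√213)/(183 - 2*I*√213)) = 85776*(-1 + I*√213)/(183 - 2*I*√213)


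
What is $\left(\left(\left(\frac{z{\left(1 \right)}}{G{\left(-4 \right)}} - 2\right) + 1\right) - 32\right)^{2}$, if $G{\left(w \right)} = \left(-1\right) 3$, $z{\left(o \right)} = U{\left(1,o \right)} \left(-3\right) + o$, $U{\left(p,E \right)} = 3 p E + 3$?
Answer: $\frac{6724}{9} \approx 747.11$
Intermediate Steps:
$U{\left(p,E \right)} = 3 + 3 E p$ ($U{\left(p,E \right)} = 3 E p + 3 = 3 + 3 E p$)
$z{\left(o \right)} = -9 - 8 o$ ($z{\left(o \right)} = \left(3 + 3 o 1\right) \left(-3\right) + o = \left(3 + 3 o\right) \left(-3\right) + o = \left(-9 - 9 o\right) + o = -9 - 8 o$)
$G{\left(w \right)} = -3$
$\left(\left(\left(\frac{z{\left(1 \right)}}{G{\left(-4 \right)}} - 2\right) + 1\right) - 32\right)^{2} = \left(\left(\left(\frac{-9 - 8}{-3} - 2\right) + 1\right) - 32\right)^{2} = \left(\left(\left(\left(-9 - 8\right) \left(- \frac{1}{3}\right) - 2\right) + 1\right) - 32\right)^{2} = \left(\left(\left(\left(-17\right) \left(- \frac{1}{3}\right) - 2\right) + 1\right) - 32\right)^{2} = \left(\left(\left(\frac{17}{3} - 2\right) + 1\right) - 32\right)^{2} = \left(\left(\frac{11}{3} + 1\right) - 32\right)^{2} = \left(\frac{14}{3} - 32\right)^{2} = \left(- \frac{82}{3}\right)^{2} = \frac{6724}{9}$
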